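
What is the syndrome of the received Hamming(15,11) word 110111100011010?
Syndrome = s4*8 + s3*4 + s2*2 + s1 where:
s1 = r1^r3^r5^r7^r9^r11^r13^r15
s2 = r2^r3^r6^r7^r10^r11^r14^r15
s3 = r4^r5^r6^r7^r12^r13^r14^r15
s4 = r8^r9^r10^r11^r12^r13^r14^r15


s1=0, s2=1, s3=0, s4=1

Syndrome = 10 (error at position 10)


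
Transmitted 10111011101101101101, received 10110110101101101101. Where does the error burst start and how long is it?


XOR: 00001101000000000000

Burst at position 4, length 4


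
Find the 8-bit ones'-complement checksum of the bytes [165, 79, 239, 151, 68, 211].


Sum = 913 mod 256 = 145
Complement = 110

110


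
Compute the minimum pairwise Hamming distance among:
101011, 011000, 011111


Comparing all pairs, minimum distance: 3
Can detect 2 errors, correct 1 errors

3


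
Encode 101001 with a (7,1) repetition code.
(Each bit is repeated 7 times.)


Each bit -> 7 copies

111111100000001111111000000000000001111111


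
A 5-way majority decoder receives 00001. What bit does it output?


Ones: 1 out of 5
Threshold: 3

0 (1/5 voted 1)


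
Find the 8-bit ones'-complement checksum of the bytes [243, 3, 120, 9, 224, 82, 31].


Sum = 712 mod 256 = 200
Complement = 55

55


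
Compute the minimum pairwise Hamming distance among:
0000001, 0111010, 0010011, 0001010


Comparing all pairs, minimum distance: 2
Can detect 1 errors, correct 0 errors

2


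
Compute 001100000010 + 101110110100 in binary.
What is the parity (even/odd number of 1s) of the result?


001100000010 = 770
101110110100 = 2996
Sum = 3766 = 111010110110
1s count = 8

even parity (8 ones in 111010110110)


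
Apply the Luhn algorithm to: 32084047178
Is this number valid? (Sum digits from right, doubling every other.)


Luhn sum = 41
41 mod 10 = 1

Invalid (Luhn sum mod 10 = 1)


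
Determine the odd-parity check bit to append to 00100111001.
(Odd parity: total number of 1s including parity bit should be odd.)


Number of 1s in data: 5
Parity bit: 0

0


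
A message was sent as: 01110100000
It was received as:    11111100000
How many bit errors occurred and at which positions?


XOR: 10001000000

2 error(s) at position(s): 0, 4


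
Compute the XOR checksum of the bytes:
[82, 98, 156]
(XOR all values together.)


XOR chain: 82 ^ 98 ^ 156 = 172

172


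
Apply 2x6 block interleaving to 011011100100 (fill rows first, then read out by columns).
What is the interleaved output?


Matrix:
  011011
  100100
Read columns: 011010011010

011010011010


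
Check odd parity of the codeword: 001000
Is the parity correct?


Number of 1s: 1

Yes, parity is correct (1 ones)


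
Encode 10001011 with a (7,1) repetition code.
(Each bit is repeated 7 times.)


Each bit -> 7 copies

11111110000000000000000000001111111000000011111111111111


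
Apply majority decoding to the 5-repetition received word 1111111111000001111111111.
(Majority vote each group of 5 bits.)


Groups: 11111, 11111, 00000, 11111, 11111
Majority votes: 11011

11011


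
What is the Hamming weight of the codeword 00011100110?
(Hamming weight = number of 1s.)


Counting 1s in 00011100110

5


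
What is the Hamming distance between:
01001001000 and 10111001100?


XOR: 11110000100
Count of 1s: 5

5


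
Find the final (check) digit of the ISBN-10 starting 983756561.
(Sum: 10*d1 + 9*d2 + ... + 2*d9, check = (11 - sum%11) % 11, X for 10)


Weighted sum: 335
335 mod 11 = 5

Check digit: 6


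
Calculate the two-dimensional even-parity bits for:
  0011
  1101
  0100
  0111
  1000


Row parities: 01111
Column parities: 0101

Row P: 01111, Col P: 0101, Corner: 0


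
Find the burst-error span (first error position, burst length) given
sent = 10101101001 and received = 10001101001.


XOR: 00100000000

Burst at position 2, length 1


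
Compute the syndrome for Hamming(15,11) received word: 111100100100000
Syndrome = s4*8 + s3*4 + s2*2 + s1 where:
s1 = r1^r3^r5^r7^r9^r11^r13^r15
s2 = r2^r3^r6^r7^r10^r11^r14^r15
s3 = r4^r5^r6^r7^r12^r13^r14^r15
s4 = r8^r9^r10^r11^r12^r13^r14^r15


s1=1, s2=0, s3=0, s4=1

Syndrome = 9 (error at position 9)


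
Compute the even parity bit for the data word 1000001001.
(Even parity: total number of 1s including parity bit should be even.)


Number of 1s in data: 3
Parity bit: 1

1


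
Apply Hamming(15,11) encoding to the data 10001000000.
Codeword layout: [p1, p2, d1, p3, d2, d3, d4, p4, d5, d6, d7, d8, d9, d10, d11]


Parity bits: p1=0, p2=1, p3=0, p4=1

011000011000000


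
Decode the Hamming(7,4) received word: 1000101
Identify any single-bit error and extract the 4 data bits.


Syndrome = 3: error at position 3

Data: 1101 (corrected bit 3)


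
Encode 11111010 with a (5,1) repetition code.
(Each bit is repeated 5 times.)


Each bit -> 5 copies

1111111111111111111111111000001111100000


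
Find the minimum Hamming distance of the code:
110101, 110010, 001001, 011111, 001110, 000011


Comparing all pairs, minimum distance: 2
Can detect 1 errors, correct 0 errors

2


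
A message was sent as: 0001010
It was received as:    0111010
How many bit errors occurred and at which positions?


XOR: 0110000

2 error(s) at position(s): 1, 2


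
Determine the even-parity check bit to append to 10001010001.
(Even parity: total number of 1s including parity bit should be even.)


Number of 1s in data: 4
Parity bit: 0

0


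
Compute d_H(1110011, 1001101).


XOR: 0111110
Count of 1s: 5

5


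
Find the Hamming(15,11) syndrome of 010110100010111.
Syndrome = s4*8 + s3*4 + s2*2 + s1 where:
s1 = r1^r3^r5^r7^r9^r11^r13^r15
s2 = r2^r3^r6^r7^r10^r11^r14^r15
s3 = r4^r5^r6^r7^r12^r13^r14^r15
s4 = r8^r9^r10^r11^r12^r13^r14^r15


s1=1, s2=1, s3=0, s4=0

Syndrome = 3 (error at position 3)


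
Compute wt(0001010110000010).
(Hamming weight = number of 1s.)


Counting 1s in 0001010110000010

5


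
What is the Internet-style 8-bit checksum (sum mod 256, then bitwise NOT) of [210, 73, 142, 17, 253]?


Sum = 695 mod 256 = 183
Complement = 72

72


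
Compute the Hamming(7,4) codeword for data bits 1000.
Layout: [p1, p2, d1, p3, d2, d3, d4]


Parity bits: p1=1, p2=1, p3=0

1110000


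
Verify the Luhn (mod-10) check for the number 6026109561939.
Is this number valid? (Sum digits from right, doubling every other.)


Luhn sum = 54
54 mod 10 = 4

Invalid (Luhn sum mod 10 = 4)


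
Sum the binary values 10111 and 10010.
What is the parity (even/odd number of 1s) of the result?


10111 = 23
10010 = 18
Sum = 41 = 101001
1s count = 3

odd parity (3 ones in 101001)


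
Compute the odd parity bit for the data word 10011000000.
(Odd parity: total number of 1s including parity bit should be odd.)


Number of 1s in data: 3
Parity bit: 0

0


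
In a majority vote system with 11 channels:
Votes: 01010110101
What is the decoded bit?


Ones: 6 out of 11
Threshold: 6

1 (6/11 voted 1)


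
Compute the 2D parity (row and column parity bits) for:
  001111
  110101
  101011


Row parities: 000
Column parities: 010001

Row P: 000, Col P: 010001, Corner: 0


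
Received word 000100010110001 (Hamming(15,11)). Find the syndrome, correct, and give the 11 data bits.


Syndrome = 2: error at position 2

Data: 00000110001 (corrected bit 2)


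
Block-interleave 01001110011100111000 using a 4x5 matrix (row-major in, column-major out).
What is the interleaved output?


Matrix:
  01001
  11001
  11001
  11000
Read columns: 01111111000000001110

01111111000000001110


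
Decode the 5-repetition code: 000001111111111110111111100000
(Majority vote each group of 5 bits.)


Groups: 00000, 11111, 11111, 11011, 11111, 00000
Majority votes: 011110

011110


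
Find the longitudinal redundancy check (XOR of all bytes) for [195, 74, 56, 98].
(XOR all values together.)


XOR chain: 195 ^ 74 ^ 56 ^ 98 = 211

211


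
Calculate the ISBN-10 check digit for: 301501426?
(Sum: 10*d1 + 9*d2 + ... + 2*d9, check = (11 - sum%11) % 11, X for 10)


Weighted sum: 112
112 mod 11 = 2

Check digit: 9


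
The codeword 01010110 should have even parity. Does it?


Number of 1s: 4

Yes, parity is correct (4 ones)


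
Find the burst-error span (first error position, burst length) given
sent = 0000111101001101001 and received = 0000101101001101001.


XOR: 0000010000000000000

Burst at position 5, length 1


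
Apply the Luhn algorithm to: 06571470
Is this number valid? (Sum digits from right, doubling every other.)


Luhn sum = 25
25 mod 10 = 5

Invalid (Luhn sum mod 10 = 5)


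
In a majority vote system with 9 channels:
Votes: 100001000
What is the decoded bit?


Ones: 2 out of 9
Threshold: 5

0 (2/9 voted 1)


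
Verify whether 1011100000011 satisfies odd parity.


Number of 1s: 6

No, parity error (6 ones)


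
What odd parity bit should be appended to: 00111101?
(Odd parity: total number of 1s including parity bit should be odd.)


Number of 1s in data: 5
Parity bit: 0

0


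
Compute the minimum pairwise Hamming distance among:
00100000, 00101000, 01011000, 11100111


Comparing all pairs, minimum distance: 1
Can detect 0 errors, correct 0 errors

1


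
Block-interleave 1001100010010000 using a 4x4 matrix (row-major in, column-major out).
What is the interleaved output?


Matrix:
  1001
  1000
  1001
  0000
Read columns: 1110000000001010

1110000000001010


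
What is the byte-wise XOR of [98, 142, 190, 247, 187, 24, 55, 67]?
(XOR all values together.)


XOR chain: 98 ^ 142 ^ 190 ^ 247 ^ 187 ^ 24 ^ 55 ^ 67 = 114

114


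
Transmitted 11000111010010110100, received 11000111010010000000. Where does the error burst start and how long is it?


XOR: 00000000000000110100

Burst at position 14, length 4


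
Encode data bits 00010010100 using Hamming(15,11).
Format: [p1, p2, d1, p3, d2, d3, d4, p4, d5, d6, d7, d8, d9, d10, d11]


Parity bits: p1=1, p2=0, p3=0, p4=0

100000100010100


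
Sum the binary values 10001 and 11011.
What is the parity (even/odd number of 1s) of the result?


10001 = 17
11011 = 27
Sum = 44 = 101100
1s count = 3

odd parity (3 ones in 101100)


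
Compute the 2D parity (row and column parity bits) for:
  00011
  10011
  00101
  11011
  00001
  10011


Row parities: 010011
Column parities: 11100

Row P: 010011, Col P: 11100, Corner: 1


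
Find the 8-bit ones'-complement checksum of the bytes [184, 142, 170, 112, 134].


Sum = 742 mod 256 = 230
Complement = 25

25


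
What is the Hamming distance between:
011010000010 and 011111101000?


XOR: 000101101010
Count of 1s: 5

5


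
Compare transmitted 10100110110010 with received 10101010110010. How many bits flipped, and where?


XOR: 00001100000000

2 error(s) at position(s): 4, 5


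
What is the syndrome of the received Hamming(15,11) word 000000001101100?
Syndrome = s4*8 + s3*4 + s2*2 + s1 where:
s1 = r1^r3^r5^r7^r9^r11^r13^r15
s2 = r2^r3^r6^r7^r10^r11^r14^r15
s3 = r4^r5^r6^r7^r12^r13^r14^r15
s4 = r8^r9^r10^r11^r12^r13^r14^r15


s1=0, s2=1, s3=0, s4=0

Syndrome = 2 (error at position 2)


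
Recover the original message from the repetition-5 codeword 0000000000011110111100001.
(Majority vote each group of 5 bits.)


Groups: 00000, 00000, 01111, 01111, 00001
Majority votes: 00110

00110


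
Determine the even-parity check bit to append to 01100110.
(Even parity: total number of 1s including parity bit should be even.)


Number of 1s in data: 4
Parity bit: 0

0


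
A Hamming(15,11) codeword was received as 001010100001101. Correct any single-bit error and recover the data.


Syndrome = 15: error at position 15

Data: 11010001100 (corrected bit 15)


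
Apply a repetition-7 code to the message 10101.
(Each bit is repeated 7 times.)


Each bit -> 7 copies

11111110000000111111100000001111111


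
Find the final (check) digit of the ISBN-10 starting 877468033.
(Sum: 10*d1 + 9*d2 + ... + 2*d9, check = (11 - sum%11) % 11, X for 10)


Weighted sum: 318
318 mod 11 = 10

Check digit: 1


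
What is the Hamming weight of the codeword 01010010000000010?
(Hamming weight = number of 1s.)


Counting 1s in 01010010000000010

4


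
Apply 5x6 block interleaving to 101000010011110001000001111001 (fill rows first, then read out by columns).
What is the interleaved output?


Matrix:
  101000
  010011
  110001
  000001
  111001
Read columns: 101010110110001000000100001111

101010110110001000000100001111


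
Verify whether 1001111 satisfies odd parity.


Number of 1s: 5

Yes, parity is correct (5 ones)


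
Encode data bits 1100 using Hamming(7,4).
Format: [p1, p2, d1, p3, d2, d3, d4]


Parity bits: p1=0, p2=1, p3=1

0111100


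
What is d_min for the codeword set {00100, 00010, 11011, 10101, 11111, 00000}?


Comparing all pairs, minimum distance: 1
Can detect 0 errors, correct 0 errors

1


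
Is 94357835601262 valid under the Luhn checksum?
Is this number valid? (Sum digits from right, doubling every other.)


Luhn sum = 60
60 mod 10 = 0

Valid (Luhn sum mod 10 = 0)


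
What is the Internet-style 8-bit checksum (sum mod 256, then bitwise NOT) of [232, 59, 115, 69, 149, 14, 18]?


Sum = 656 mod 256 = 144
Complement = 111

111


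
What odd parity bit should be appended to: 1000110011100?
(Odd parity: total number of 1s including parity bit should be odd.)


Number of 1s in data: 6
Parity bit: 1

1


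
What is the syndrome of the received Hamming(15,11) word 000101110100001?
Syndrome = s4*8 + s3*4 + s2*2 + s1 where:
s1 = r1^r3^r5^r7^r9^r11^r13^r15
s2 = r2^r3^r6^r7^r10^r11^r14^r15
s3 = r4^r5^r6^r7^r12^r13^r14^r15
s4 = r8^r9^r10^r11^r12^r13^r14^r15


s1=0, s2=0, s3=0, s4=1

Syndrome = 8 (error at position 8)


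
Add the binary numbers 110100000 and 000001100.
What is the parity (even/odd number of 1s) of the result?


110100000 = 416
000001100 = 12
Sum = 428 = 110101100
1s count = 5

odd parity (5 ones in 110101100)


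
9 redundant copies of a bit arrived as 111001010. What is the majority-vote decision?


Ones: 5 out of 9
Threshold: 5

1 (5/9 voted 1)


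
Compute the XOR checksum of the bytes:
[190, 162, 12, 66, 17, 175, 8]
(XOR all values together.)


XOR chain: 190 ^ 162 ^ 12 ^ 66 ^ 17 ^ 175 ^ 8 = 228

228


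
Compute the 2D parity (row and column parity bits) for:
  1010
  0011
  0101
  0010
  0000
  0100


Row parities: 000101
Column parities: 1010

Row P: 000101, Col P: 1010, Corner: 0


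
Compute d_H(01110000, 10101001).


XOR: 11011001
Count of 1s: 5

5


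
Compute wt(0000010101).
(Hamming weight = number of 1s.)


Counting 1s in 0000010101

3


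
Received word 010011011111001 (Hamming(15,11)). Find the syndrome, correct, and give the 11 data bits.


Syndrome = 2: error at position 2

Data: 01101111001 (corrected bit 2)


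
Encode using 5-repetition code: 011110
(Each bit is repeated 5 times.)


Each bit -> 5 copies

000001111111111111111111100000


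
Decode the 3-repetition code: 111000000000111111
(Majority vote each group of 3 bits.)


Groups: 111, 000, 000, 000, 111, 111
Majority votes: 100011

100011


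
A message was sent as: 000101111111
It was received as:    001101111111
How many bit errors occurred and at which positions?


XOR: 001000000000

1 error(s) at position(s): 2


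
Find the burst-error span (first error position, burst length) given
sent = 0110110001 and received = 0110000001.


XOR: 0000110000

Burst at position 4, length 2


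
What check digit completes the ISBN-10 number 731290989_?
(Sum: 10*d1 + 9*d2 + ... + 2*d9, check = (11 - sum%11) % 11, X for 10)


Weighted sum: 251
251 mod 11 = 9

Check digit: 2


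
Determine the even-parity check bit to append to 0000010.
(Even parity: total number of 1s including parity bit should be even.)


Number of 1s in data: 1
Parity bit: 1

1


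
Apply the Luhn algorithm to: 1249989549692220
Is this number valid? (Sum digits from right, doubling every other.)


Luhn sum = 91
91 mod 10 = 1

Invalid (Luhn sum mod 10 = 1)


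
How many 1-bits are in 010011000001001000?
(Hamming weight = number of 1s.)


Counting 1s in 010011000001001000

5


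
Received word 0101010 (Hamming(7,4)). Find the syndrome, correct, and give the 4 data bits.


Syndrome = 0: no error detected

Data: 0010 (no errors)


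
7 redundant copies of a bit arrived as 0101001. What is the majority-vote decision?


Ones: 3 out of 7
Threshold: 4

0 (3/7 voted 1)


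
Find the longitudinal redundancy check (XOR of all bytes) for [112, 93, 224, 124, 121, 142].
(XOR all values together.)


XOR chain: 112 ^ 93 ^ 224 ^ 124 ^ 121 ^ 142 = 70

70


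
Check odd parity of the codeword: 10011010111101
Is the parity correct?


Number of 1s: 9

Yes, parity is correct (9 ones)


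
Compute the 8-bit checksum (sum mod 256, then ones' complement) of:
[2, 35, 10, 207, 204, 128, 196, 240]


Sum = 1022 mod 256 = 254
Complement = 1

1


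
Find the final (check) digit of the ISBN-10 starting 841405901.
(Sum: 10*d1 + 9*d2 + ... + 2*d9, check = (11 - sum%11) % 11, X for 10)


Weighted sum: 215
215 mod 11 = 6

Check digit: 5


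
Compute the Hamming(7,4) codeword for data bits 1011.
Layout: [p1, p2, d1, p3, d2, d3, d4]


Parity bits: p1=0, p2=1, p3=0

0110011


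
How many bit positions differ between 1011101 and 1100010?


XOR: 0111111
Count of 1s: 6

6


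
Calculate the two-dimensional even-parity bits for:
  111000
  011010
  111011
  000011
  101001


Row parities: 11101
Column parities: 110011

Row P: 11101, Col P: 110011, Corner: 0


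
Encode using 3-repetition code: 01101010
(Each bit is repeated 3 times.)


Each bit -> 3 copies

000111111000111000111000


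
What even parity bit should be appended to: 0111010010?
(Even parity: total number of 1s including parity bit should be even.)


Number of 1s in data: 5
Parity bit: 1

1


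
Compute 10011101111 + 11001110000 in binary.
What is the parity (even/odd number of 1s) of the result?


10011101111 = 1263
11001110000 = 1648
Sum = 2911 = 101101011111
1s count = 9

odd parity (9 ones in 101101011111)


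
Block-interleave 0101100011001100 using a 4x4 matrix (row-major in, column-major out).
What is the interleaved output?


Matrix:
  0101
  1000
  1100
  1100
Read columns: 0111101100001000

0111101100001000


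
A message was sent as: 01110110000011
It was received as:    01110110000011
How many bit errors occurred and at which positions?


XOR: 00000000000000

0 errors (received matches sent)


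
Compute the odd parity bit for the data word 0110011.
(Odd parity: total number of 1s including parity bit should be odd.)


Number of 1s in data: 4
Parity bit: 1

1


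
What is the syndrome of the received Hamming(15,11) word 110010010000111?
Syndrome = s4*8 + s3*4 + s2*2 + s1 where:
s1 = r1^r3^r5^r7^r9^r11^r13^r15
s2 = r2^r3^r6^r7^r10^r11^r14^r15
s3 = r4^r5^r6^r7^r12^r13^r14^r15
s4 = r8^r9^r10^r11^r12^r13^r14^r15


s1=0, s2=1, s3=0, s4=0

Syndrome = 2 (error at position 2)


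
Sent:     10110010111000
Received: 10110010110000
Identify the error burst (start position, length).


XOR: 00000000001000

Burst at position 10, length 1


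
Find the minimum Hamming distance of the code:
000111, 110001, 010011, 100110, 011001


Comparing all pairs, minimum distance: 2
Can detect 1 errors, correct 0 errors

2


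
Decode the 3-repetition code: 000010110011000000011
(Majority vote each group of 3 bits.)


Groups: 000, 010, 110, 011, 000, 000, 011
Majority votes: 0011001

0011001


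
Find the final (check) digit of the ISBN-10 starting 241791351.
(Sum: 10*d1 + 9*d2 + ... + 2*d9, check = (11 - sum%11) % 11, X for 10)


Weighted sum: 201
201 mod 11 = 3

Check digit: 8


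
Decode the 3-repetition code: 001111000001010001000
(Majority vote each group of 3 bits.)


Groups: 001, 111, 000, 001, 010, 001, 000
Majority votes: 0100000

0100000


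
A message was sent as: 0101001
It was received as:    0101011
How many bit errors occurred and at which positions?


XOR: 0000010

1 error(s) at position(s): 5


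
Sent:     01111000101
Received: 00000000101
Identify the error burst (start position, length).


XOR: 01111000000

Burst at position 1, length 4


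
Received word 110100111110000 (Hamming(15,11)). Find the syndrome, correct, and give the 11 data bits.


Syndrome = 0: no error detected

Data: 00011110000 (no errors)


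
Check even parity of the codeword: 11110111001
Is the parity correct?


Number of 1s: 8

Yes, parity is correct (8 ones)


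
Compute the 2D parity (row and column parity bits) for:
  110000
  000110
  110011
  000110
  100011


Row parities: 00001
Column parities: 100000

Row P: 00001, Col P: 100000, Corner: 1


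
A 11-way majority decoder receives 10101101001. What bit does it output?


Ones: 6 out of 11
Threshold: 6

1 (6/11 voted 1)


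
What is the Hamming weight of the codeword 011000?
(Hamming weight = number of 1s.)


Counting 1s in 011000

2


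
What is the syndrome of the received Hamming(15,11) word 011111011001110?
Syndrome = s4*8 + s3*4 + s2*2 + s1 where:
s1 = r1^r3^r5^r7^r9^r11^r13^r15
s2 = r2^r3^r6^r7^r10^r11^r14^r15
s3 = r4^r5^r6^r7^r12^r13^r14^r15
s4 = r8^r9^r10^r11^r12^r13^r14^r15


s1=0, s2=0, s3=0, s4=1

Syndrome = 8 (error at position 8)


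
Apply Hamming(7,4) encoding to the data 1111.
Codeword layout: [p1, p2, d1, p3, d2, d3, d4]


Parity bits: p1=1, p2=1, p3=1

1111111


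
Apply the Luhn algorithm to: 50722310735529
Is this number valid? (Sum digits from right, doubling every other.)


Luhn sum = 44
44 mod 10 = 4

Invalid (Luhn sum mod 10 = 4)


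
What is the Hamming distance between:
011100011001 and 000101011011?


XOR: 011001000010
Count of 1s: 4

4


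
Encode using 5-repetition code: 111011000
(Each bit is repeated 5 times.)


Each bit -> 5 copies

111111111111111000001111111111000000000000000


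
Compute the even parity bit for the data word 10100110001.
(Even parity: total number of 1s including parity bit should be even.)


Number of 1s in data: 5
Parity bit: 1

1


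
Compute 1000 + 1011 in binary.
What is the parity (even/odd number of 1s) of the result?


1000 = 8
1011 = 11
Sum = 19 = 10011
1s count = 3

odd parity (3 ones in 10011)


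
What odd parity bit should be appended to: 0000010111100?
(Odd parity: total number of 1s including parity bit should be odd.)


Number of 1s in data: 5
Parity bit: 0

0


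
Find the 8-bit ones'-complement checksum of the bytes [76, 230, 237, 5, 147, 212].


Sum = 907 mod 256 = 139
Complement = 116

116


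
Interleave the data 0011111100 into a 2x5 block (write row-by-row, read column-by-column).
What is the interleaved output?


Matrix:
  00111
  11100
Read columns: 0101111010

0101111010


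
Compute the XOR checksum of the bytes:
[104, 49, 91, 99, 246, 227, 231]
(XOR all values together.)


XOR chain: 104 ^ 49 ^ 91 ^ 99 ^ 246 ^ 227 ^ 231 = 147

147


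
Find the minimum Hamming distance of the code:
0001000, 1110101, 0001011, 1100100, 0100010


Comparing all pairs, minimum distance: 2
Can detect 1 errors, correct 0 errors

2


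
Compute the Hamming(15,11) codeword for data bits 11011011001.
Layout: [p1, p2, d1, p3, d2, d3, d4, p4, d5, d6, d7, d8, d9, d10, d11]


Parity bits: p1=0, p2=0, p3=0, p4=0

001010101011001


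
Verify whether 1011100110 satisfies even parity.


Number of 1s: 6

Yes, parity is correct (6 ones)


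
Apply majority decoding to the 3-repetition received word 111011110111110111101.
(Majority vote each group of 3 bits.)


Groups: 111, 011, 110, 111, 110, 111, 101
Majority votes: 1111111

1111111


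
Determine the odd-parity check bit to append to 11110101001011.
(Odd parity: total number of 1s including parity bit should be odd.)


Number of 1s in data: 9
Parity bit: 0

0


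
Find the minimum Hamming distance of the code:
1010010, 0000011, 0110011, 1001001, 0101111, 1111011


Comparing all pairs, minimum distance: 2
Can detect 1 errors, correct 0 errors

2


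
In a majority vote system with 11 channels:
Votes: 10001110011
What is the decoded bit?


Ones: 6 out of 11
Threshold: 6

1 (6/11 voted 1)


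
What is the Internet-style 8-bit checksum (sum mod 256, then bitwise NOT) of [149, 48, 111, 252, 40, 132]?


Sum = 732 mod 256 = 220
Complement = 35

35


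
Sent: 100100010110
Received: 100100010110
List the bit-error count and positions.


XOR: 000000000000

0 errors (received matches sent)


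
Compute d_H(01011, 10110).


XOR: 11101
Count of 1s: 4

4


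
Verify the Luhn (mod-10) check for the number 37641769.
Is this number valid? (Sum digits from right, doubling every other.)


Luhn sum = 41
41 mod 10 = 1

Invalid (Luhn sum mod 10 = 1)


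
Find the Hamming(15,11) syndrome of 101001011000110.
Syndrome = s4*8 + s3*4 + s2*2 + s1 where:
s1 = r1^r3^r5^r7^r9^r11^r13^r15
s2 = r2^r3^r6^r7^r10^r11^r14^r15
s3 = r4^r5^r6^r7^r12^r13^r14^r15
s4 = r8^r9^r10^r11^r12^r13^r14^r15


s1=0, s2=1, s3=1, s4=0

Syndrome = 6 (error at position 6)


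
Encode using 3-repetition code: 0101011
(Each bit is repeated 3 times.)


Each bit -> 3 copies

000111000111000111111


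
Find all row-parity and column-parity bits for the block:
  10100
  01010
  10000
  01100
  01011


Row parities: 00101
Column parities: 01001

Row P: 00101, Col P: 01001, Corner: 0


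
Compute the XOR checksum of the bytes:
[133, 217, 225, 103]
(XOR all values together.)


XOR chain: 133 ^ 217 ^ 225 ^ 103 = 218

218


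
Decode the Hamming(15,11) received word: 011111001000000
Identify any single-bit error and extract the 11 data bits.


Syndrome = 15: error at position 15

Data: 11101000001 (corrected bit 15)


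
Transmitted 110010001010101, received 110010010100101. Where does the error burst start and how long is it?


XOR: 000000011110000

Burst at position 7, length 4


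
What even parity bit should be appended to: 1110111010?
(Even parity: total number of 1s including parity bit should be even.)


Number of 1s in data: 7
Parity bit: 1

1


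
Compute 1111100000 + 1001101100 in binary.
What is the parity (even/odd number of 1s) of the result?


1111100000 = 992
1001101100 = 620
Sum = 1612 = 11001001100
1s count = 5

odd parity (5 ones in 11001001100)


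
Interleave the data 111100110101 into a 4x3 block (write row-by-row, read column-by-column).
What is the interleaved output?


Matrix:
  111
  100
  110
  101
Read columns: 111110101001

111110101001


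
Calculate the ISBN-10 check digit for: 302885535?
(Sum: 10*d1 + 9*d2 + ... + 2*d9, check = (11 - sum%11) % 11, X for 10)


Weighted sum: 214
214 mod 11 = 5

Check digit: 6


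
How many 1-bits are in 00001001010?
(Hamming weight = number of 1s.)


Counting 1s in 00001001010

3


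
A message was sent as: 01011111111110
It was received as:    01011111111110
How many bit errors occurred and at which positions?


XOR: 00000000000000

0 errors (received matches sent)


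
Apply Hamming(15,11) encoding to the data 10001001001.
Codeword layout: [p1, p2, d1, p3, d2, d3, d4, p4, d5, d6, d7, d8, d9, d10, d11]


Parity bits: p1=1, p2=0, p3=0, p4=1

101000011001001


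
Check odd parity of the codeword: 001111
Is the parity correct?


Number of 1s: 4

No, parity error (4 ones)


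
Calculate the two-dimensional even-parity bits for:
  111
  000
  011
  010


Row parities: 1001
Column parities: 110

Row P: 1001, Col P: 110, Corner: 0


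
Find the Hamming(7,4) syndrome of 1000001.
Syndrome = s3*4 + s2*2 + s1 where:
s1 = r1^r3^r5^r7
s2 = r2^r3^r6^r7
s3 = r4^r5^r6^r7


s1=0, s2=1, s3=1

Syndrome = 6 (error at position 6)


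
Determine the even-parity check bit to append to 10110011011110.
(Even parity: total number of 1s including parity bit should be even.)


Number of 1s in data: 9
Parity bit: 1

1


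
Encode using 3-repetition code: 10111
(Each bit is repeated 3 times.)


Each bit -> 3 copies

111000111111111


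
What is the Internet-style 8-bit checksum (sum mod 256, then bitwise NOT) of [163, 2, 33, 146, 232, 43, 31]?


Sum = 650 mod 256 = 138
Complement = 117

117


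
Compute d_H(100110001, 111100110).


XOR: 011010111
Count of 1s: 6

6


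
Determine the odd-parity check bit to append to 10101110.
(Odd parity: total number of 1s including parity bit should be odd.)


Number of 1s in data: 5
Parity bit: 0

0


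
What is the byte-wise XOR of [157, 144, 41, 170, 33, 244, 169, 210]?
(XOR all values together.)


XOR chain: 157 ^ 144 ^ 41 ^ 170 ^ 33 ^ 244 ^ 169 ^ 210 = 32

32


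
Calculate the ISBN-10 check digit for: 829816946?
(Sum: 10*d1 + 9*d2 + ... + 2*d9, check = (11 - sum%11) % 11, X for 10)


Weighted sum: 322
322 mod 11 = 3

Check digit: 8


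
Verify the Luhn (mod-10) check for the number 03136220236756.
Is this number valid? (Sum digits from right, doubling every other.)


Luhn sum = 41
41 mod 10 = 1

Invalid (Luhn sum mod 10 = 1)


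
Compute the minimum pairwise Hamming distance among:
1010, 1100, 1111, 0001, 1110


Comparing all pairs, minimum distance: 1
Can detect 0 errors, correct 0 errors

1


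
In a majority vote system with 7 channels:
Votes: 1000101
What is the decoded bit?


Ones: 3 out of 7
Threshold: 4

0 (3/7 voted 1)


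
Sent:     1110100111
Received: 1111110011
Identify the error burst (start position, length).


XOR: 0001010100

Burst at position 3, length 5


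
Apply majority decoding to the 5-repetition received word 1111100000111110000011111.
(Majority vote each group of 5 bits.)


Groups: 11111, 00000, 11111, 00000, 11111
Majority votes: 10101

10101


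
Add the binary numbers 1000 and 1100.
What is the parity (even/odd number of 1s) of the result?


1000 = 8
1100 = 12
Sum = 20 = 10100
1s count = 2

even parity (2 ones in 10100)


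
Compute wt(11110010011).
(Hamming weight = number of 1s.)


Counting 1s in 11110010011

7


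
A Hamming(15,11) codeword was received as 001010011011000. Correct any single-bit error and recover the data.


Syndrome = 0: no error detected

Data: 11001011000 (no errors)


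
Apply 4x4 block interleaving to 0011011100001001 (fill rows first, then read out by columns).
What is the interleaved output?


Matrix:
  0011
  0111
  0000
  1001
Read columns: 0001010011001101

0001010011001101


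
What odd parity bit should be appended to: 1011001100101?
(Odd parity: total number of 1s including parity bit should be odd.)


Number of 1s in data: 7
Parity bit: 0

0


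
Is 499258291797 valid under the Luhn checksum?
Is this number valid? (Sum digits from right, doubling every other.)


Luhn sum = 75
75 mod 10 = 5

Invalid (Luhn sum mod 10 = 5)


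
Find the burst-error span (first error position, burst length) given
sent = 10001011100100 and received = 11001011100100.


XOR: 01000000000000

Burst at position 1, length 1


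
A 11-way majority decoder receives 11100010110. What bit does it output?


Ones: 6 out of 11
Threshold: 6

1 (6/11 voted 1)


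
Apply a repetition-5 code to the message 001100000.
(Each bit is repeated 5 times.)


Each bit -> 5 copies

000000000011111111110000000000000000000000000


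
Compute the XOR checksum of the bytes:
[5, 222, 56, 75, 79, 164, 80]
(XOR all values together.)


XOR chain: 5 ^ 222 ^ 56 ^ 75 ^ 79 ^ 164 ^ 80 = 19

19


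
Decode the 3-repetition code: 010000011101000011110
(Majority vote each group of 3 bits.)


Groups: 010, 000, 011, 101, 000, 011, 110
Majority votes: 0011011

0011011


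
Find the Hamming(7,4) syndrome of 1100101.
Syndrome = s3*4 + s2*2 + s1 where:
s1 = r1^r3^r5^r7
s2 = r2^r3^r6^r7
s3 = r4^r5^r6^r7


s1=1, s2=0, s3=0

Syndrome = 1 (error at position 1)


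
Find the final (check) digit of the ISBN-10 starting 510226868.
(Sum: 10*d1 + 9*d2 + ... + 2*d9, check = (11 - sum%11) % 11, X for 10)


Weighted sum: 181
181 mod 11 = 5

Check digit: 6


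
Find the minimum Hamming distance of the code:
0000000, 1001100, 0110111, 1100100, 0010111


Comparing all pairs, minimum distance: 1
Can detect 0 errors, correct 0 errors

1


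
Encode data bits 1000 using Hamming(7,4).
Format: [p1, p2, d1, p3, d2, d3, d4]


Parity bits: p1=1, p2=1, p3=0

1110000


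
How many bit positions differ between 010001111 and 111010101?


XOR: 101011010
Count of 1s: 5

5


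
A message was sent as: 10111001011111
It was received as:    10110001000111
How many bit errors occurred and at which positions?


XOR: 00001000011000

3 error(s) at position(s): 4, 9, 10


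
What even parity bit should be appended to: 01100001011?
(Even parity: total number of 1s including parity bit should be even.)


Number of 1s in data: 5
Parity bit: 1

1


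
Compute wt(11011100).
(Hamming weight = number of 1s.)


Counting 1s in 11011100

5


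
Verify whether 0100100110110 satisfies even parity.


Number of 1s: 6

Yes, parity is correct (6 ones)


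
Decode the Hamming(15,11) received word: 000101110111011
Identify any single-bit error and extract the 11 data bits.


Syndrome = 1: error at position 1

Data: 00110111011 (corrected bit 1)


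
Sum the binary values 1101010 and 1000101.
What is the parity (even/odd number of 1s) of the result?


1101010 = 106
1000101 = 69
Sum = 175 = 10101111
1s count = 6

even parity (6 ones in 10101111)


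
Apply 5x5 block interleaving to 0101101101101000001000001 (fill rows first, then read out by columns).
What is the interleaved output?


Matrix:
  01011
  01101
  10100
  00010
  00001
Read columns: 0010011000011001001011001

0010011000011001001011001


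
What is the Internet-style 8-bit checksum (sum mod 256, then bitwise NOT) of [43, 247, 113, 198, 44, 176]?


Sum = 821 mod 256 = 53
Complement = 202

202


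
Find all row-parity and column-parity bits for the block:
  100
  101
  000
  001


Row parities: 1001
Column parities: 000

Row P: 1001, Col P: 000, Corner: 0


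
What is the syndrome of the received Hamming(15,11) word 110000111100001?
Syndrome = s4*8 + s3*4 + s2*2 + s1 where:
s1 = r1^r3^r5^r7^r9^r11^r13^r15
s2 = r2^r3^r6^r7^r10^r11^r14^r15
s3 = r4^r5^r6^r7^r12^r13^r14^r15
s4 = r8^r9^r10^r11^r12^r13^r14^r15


s1=0, s2=0, s3=0, s4=0

Syndrome = 0 (no error)


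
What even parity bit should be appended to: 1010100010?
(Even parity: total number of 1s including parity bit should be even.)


Number of 1s in data: 4
Parity bit: 0

0


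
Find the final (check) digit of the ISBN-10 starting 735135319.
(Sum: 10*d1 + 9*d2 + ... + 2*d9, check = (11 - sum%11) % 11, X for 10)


Weighted sum: 220
220 mod 11 = 0

Check digit: 0


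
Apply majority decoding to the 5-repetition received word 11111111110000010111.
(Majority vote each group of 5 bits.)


Groups: 11111, 11111, 00000, 10111
Majority votes: 1101

1101


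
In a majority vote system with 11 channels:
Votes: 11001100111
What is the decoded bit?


Ones: 7 out of 11
Threshold: 6

1 (7/11 voted 1)


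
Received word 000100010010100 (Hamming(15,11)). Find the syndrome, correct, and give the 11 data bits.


Syndrome = 10: error at position 10

Data: 00000110100 (corrected bit 10)


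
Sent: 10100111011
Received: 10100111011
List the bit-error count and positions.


XOR: 00000000000

0 errors (received matches sent)


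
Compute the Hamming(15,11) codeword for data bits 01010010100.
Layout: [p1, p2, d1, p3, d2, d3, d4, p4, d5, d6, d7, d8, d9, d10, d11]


Parity bits: p1=0, p2=0, p3=1, p4=0

000110100010100


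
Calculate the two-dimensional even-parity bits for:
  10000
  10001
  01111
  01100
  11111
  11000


Row parities: 100010
Column parities: 00101

Row P: 100010, Col P: 00101, Corner: 0


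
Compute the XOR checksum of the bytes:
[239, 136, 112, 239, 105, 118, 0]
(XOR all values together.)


XOR chain: 239 ^ 136 ^ 112 ^ 239 ^ 105 ^ 118 ^ 0 = 231

231


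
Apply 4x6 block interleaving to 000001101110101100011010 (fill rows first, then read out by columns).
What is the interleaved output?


Matrix:
  000001
  101110
  101100
  011010
Read columns: 011000010111011001011000

011000010111011001011000


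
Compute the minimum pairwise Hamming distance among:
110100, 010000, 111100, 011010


Comparing all pairs, minimum distance: 1
Can detect 0 errors, correct 0 errors

1


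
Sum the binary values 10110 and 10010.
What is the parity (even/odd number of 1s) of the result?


10110 = 22
10010 = 18
Sum = 40 = 101000
1s count = 2

even parity (2 ones in 101000)


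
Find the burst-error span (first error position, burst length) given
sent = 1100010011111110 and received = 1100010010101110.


XOR: 0000000001010000

Burst at position 9, length 3


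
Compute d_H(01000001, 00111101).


XOR: 01111100
Count of 1s: 5

5


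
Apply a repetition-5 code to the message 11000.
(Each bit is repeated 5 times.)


Each bit -> 5 copies

1111111111000000000000000


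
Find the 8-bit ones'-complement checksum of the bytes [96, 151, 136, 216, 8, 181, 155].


Sum = 943 mod 256 = 175
Complement = 80

80


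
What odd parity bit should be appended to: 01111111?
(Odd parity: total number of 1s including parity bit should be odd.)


Number of 1s in data: 7
Parity bit: 0

0


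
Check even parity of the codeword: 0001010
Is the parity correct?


Number of 1s: 2

Yes, parity is correct (2 ones)


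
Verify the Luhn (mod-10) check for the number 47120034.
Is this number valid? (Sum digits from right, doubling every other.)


Luhn sum = 29
29 mod 10 = 9

Invalid (Luhn sum mod 10 = 9)


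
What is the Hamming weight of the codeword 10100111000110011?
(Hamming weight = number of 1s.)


Counting 1s in 10100111000110011

9


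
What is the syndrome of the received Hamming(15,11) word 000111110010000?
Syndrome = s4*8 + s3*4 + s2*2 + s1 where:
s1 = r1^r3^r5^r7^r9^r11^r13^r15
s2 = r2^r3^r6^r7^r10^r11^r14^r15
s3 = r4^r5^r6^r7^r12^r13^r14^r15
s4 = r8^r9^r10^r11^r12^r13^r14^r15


s1=1, s2=1, s3=0, s4=0

Syndrome = 3 (error at position 3)


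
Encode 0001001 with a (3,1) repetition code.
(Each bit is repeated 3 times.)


Each bit -> 3 copies

000000000111000000111


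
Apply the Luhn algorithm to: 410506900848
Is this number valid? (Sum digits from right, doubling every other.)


Luhn sum = 53
53 mod 10 = 3

Invalid (Luhn sum mod 10 = 3)


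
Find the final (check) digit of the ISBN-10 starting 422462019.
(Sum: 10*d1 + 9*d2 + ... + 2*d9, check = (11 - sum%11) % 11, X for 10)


Weighted sum: 169
169 mod 11 = 4

Check digit: 7


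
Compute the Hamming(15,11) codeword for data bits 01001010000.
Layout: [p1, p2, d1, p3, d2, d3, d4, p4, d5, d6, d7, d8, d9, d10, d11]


Parity bits: p1=1, p2=1, p3=1, p4=0

110110001010000


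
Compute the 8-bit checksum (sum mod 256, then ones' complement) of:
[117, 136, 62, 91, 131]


Sum = 537 mod 256 = 25
Complement = 230

230


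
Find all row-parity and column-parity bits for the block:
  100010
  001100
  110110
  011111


Row parities: 0001
Column parities: 000111

Row P: 0001, Col P: 000111, Corner: 1


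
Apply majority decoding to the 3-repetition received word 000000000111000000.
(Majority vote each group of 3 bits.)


Groups: 000, 000, 000, 111, 000, 000
Majority votes: 000100

000100
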